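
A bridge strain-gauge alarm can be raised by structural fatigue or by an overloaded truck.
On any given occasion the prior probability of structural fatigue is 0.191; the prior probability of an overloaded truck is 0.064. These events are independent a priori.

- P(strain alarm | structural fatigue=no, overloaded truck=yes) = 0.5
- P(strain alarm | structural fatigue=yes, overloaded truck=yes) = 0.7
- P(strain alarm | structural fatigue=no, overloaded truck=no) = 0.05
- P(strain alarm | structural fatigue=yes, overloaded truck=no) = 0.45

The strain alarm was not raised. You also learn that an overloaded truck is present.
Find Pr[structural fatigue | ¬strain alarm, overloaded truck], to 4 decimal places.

P(¬strain alarm | overloaded truck) = 0.5·0.809 + 0.3·0.191 = 0.404500 + 0.057300 = 0.461800
Restricting to configurations with structural fatigue present: 0.3·0.191 = 0.057300.
Hence the posterior is 0.057300/0.461800 ≈ 0.1241.

Pr[structural fatigue | ¬strain alarm, overloaded truck] ≈ 0.1241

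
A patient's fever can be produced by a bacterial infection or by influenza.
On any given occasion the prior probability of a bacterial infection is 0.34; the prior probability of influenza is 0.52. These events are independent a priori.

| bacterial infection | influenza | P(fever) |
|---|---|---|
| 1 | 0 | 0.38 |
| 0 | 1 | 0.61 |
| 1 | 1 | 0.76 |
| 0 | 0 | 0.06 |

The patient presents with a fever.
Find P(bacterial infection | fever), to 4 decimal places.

P(bacterial infection | fever) ≈ 0.4624

By total probability over the 4 (bacterial infection, influenza) configurations:
  P(fever) = 0.06×0.66×0.48 + 0.61×0.66×0.52 + 0.38×0.34×0.48 + 0.76×0.34×0.52
        = 0.019008 + 0.209352 + 0.062016 + 0.134368 = 0.424744
Keeping only the bacterial infection-present terms gives 0.196384, so
  P(bacterial infection | fever) = 0.196384 / 0.424744 ≈ 0.4624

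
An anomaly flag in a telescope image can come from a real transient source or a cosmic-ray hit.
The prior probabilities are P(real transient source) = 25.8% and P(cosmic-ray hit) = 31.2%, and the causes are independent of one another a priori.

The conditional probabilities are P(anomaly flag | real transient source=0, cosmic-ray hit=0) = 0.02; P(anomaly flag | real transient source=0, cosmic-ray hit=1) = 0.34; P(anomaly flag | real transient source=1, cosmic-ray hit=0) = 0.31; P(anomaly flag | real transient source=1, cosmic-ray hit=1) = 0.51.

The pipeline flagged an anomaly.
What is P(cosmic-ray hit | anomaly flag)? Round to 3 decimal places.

P(cosmic-ray hit | anomaly flag) ≈ 0.647

For the numerator, keep only cosmic-ray hit=true terms: 0.078711 + 0.041053 = 0.119764
Normalizer over all consistent configurations: 0.02·0.742·0.688 + 0.34·0.742·0.312 + 0.31·0.258·0.688 + 0.51·0.258·0.312 = 0.185000
Posterior = 0.119764 / 0.185000 ≈ 0.647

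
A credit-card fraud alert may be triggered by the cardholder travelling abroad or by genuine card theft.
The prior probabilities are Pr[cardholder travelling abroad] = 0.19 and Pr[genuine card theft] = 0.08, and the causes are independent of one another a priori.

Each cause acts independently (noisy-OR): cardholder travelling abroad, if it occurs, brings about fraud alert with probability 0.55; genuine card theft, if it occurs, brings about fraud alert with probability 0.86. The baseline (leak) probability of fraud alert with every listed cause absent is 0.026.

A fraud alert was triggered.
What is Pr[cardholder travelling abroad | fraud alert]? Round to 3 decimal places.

Under noisy-OR, P(fraud alert | causes) = 1 − (1−0.026)·∏(1−qᵢ) over the active causes.
Numerator (weight on configurations with cardholder travelling abroad): 0.098185 + 0.014267 = 0.112452
Denominator P(fraud alert): 0.026·0.81·0.92 + 0.86364·0.81·0.08 + 0.5617·0.19·0.92 + 0.938638·0.19·0.08 = 0.187791
P(cardholder travelling abroad | fraud alert) = 0.112452/0.187791 ≈ 0.599

Pr[cardholder travelling abroad | fraud alert] ≈ 0.599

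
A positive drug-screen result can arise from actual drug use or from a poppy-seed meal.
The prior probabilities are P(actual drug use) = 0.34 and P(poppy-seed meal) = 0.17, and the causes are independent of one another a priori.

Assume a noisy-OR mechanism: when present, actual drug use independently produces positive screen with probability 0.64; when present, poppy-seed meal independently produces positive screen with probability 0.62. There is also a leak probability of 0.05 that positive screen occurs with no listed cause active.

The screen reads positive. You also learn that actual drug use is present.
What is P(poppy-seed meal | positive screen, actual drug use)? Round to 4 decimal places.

P(poppy-seed meal | positive screen, actual drug use) ≈ 0.2131

Under noisy-OR, P(positive screen | causes) = 1 − (1−0.05)·∏(1−qᵢ) over the active causes.
Weight on poppy-seed meal=true, given the evidence: 0.87004×0.17 = 0.147907
Denominator P(positive screen | actual drug use): 0.658×0.83 + 0.87004×0.17 = 0.694047
Posterior = 0.147907 / 0.694047 ≈ 0.2131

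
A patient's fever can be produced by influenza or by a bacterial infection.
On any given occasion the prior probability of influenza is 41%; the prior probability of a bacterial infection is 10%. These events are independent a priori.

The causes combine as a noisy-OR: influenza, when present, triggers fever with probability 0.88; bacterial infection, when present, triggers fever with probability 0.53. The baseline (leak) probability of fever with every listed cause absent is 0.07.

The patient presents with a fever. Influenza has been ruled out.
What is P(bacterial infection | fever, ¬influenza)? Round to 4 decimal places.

Under noisy-OR, P(fever | causes) = 1 − (1−0.07)·∏(1−qᵢ) over the active causes.
Sum P(fever|·) weighted by the priors over both values of bacterial infection:
  P(fever | ¬influenza) = 0.07×0.9 + 0.5629×0.1
        = 0.063000 + 0.056290 = 0.119290
Keeping only the bacterial infection-present terms gives 0.056290, so
  P(bacterial infection | fever, ¬influenza) = 0.056290 / 0.119290 ≈ 0.4719

P(bacterial infection | fever, ¬influenza) ≈ 0.4719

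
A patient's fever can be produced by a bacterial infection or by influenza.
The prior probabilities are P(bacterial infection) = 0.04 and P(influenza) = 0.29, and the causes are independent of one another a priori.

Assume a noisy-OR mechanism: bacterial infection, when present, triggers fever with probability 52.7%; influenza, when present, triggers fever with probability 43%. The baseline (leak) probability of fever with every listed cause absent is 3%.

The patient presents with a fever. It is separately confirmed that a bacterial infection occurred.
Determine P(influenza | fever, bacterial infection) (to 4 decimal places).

P(influenza | fever, bacterial infection) ≈ 0.3579

Under noisy-OR, P(fever | causes) = 1 − (1−0.03)·∏(1−qᵢ) over the active causes.
Sum P(fever|·) weighted by the priors over both values of influenza:
  P(fever | bacterial infection) = 0.54119×0.71 + 0.738478×0.29
        = 0.384245 + 0.214159 = 0.598404
Keeping only the influenza-present terms gives 0.214159, so
  P(influenza | fever, bacterial infection) = 0.214159 / 0.598404 ≈ 0.3579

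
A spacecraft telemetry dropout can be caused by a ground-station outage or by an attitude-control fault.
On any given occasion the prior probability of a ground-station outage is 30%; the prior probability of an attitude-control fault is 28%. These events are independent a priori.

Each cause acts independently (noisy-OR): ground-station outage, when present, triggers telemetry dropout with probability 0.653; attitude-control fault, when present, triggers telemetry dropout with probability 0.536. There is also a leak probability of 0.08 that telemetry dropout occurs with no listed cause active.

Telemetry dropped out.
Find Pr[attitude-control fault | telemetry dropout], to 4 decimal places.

Pr[attitude-control fault | telemetry dropout] ≈ 0.4953

Under noisy-OR, P(telemetry dropout | causes) = 1 − (1−0.08)·∏(1−qᵢ) over the active causes.
Sum P(telemetry dropout|·) weighted by the priors over the 4 (ground-station outage, attitude-control fault) configurations:
  P(telemetry dropout) = 0.08×0.7×0.72 + 0.57312×0.7×0.28 + 0.68076×0.3×0.72 + 0.851873×0.3×0.28
        = 0.040320 + 0.112332 + 0.147044 + 0.071557 = 0.371253
The terms with attitude-control fault present sum to 0.183889, so
  P(attitude-control fault | telemetry dropout) = 0.183889 / 0.371253 ≈ 0.4953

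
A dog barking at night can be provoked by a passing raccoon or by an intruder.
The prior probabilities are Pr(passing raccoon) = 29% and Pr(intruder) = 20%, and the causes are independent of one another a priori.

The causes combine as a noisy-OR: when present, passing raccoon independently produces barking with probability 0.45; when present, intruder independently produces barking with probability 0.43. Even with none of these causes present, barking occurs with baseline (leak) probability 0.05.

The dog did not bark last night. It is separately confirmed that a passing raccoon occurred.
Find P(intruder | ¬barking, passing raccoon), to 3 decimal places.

Under noisy-OR, P(barking | causes) = 1 − (1−0.05)·∏(1−qᵢ) over the active causes.
P(¬barking | passing raccoon) = 0.5225·0.8 + 0.297825·0.2 = 0.418000 + 0.059565 = 0.477565
Restricting to configurations with intruder present: 0.297825·0.2 = 0.059565.
P(intruder | ¬barking, passing raccoon) = 0.059565 / 0.477565 ≈ 0.125

P(intruder | ¬barking, passing raccoon) ≈ 0.125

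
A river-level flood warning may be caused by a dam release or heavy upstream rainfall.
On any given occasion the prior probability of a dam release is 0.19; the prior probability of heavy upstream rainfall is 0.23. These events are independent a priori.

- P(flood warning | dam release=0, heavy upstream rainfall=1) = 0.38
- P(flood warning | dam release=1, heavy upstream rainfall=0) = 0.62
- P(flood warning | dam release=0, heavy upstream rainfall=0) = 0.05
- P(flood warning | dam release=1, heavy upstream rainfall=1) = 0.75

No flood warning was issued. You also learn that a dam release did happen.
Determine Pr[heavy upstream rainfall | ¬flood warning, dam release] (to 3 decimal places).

Weight on heavy upstream rainfall=true, given the evidence: 0.25*0.23 = 0.057500
Denominator P(¬flood warning | dam release): 0.38*0.77 + 0.25*0.23 = 0.350100
P(heavy upstream rainfall | ¬flood warning, dam release) = 0.057500/0.350100 ≈ 0.164

Pr[heavy upstream rainfall | ¬flood warning, dam release] ≈ 0.164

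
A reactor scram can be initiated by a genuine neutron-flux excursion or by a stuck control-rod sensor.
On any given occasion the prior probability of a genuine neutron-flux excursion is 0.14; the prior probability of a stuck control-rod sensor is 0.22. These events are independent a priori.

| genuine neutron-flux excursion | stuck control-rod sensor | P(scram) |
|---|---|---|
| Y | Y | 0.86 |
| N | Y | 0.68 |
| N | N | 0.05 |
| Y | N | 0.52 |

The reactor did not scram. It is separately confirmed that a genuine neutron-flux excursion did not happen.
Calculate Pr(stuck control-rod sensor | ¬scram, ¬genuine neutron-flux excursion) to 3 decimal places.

Pr(stuck control-rod sensor | ¬scram, ¬genuine neutron-flux excursion) ≈ 0.087

Enumerate both values of stuck control-rod sensor and weight by the priors:
  P(¬scram | ¬genuine neutron-flux excursion) = 0.95×0.78 + 0.32×0.22
        = 0.741000 + 0.070400 = 0.811400
Keeping only the stuck control-rod sensor-present terms gives 0.070400, so
  P(stuck control-rod sensor | ¬scram, ¬genuine neutron-flux excursion) = 0.070400 / 0.811400 ≈ 0.087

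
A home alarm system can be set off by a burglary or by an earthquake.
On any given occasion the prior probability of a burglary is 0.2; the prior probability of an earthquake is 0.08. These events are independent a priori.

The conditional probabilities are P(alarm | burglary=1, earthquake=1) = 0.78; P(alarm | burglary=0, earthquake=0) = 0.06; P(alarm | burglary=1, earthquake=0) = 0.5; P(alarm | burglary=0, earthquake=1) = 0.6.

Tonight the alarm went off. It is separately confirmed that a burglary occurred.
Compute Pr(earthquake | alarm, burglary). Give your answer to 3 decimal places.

Sum P(alarm|·) weighted by the priors over both values of earthquake:
  P(alarm | burglary) = 0.5*0.92 + 0.78*0.08
        = 0.460000 + 0.062400 = 0.522400
The terms with earthquake present sum to 0.062400, so
  P(earthquake | alarm, burglary) = 0.062400 / 0.522400 ≈ 0.119

Pr(earthquake | alarm, burglary) ≈ 0.119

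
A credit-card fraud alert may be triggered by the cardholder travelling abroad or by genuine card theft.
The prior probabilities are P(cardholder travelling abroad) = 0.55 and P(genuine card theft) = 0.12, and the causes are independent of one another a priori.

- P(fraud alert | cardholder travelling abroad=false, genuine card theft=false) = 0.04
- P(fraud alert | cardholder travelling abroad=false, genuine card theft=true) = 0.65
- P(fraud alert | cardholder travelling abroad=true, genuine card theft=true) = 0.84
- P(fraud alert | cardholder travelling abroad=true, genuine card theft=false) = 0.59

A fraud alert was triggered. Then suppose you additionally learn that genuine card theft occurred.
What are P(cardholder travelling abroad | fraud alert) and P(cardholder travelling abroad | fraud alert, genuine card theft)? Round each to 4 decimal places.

P(cardholder travelling abroad | fraud alert) ≈ 0.8700; P(cardholder travelling abroad | fraud alert, genuine card theft) ≈ 0.6123

By total probability over the 4 (cardholder travelling abroad, genuine card theft) configurations:
  P(fraud alert) = 0.04·0.45·0.88 + 0.65·0.45·0.12 + 0.59·0.55·0.88 + 0.84·0.55·0.12
        = 0.015840 + 0.035100 + 0.285560 + 0.055440 = 0.391940
Keeping only the cardholder travelling abroad-present terms gives 0.341000, so
  P(cardholder travelling abroad | fraud alert) = 0.341000 / 0.391940 ≈ 0.8700

Now condition on the additional information:
P(fraud alert | genuine card theft) = 0.65·0.45 + 0.84·0.55 = 0.292500 + 0.462000 = 0.754500
Of this, 0.462000 comes from 0.84·0.55 (the cardholder travelling abroad=true cases).
P(cardholder travelling abroad | fraud alert, genuine card theft) = 0.462000 / 0.754500 ≈ 0.6123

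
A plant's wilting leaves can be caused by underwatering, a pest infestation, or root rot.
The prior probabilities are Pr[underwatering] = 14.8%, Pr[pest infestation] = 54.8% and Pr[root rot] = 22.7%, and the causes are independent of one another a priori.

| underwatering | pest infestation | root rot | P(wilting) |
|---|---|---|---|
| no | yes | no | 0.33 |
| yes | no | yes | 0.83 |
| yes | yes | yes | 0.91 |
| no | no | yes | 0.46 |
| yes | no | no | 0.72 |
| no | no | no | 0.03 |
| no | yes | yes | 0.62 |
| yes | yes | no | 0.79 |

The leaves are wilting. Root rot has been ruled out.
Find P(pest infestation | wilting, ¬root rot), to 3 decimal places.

By total probability over the 4 (underwatering, pest infestation) configurations:
  P(wilting | ¬root rot) = 0.03*0.852*0.452 + 0.33*0.852*0.548 + 0.72*0.148*0.452 + 0.79*0.148*0.548
        = 0.011553 + 0.154076 + 0.048165 + 0.064072 = 0.277866
The terms with pest infestation present sum to 0.218148, so
  P(pest infestation | wilting, ¬root rot) = 0.218148 / 0.277866 ≈ 0.785

P(pest infestation | wilting, ¬root rot) ≈ 0.785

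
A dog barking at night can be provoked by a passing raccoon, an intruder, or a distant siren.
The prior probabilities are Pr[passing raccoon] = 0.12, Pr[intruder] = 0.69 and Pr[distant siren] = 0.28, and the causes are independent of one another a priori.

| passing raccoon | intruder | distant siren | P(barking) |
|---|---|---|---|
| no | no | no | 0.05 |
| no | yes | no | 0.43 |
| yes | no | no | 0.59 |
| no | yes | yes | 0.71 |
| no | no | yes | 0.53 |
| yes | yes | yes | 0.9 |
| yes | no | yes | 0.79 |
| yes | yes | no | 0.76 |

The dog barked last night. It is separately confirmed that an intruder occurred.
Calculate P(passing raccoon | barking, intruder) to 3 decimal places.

Sum P(barking|·) weighted by the priors over the 4 (passing raccoon, distant siren) configurations:
  P(barking | intruder) = 0.43*0.88*0.72 + 0.71*0.88*0.28 + 0.76*0.12*0.72 + 0.9*0.12*0.28
        = 0.272448 + 0.174944 + 0.065664 + 0.030240 = 0.543296
The terms with passing raccoon present sum to 0.095904, so
  P(passing raccoon | barking, intruder) = 0.095904 / 0.543296 ≈ 0.177

P(passing raccoon | barking, intruder) ≈ 0.177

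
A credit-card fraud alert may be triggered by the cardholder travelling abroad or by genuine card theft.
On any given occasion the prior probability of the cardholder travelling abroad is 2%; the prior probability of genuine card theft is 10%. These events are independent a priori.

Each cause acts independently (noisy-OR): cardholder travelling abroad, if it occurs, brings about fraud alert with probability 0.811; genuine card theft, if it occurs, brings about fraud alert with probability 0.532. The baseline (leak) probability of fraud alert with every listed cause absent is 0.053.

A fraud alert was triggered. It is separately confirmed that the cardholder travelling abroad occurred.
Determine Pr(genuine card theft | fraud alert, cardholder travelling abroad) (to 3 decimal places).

Under noisy-OR, P(fraud alert | causes) = 1 − (1−0.053)·∏(1−qᵢ) over the active causes.
P(fraud alert | cardholder travelling abroad) = 0.821017*0.9 + 0.916236*0.1 = 0.738915 + 0.091624 = 0.830539
Restricting to configurations with genuine card theft present: 0.916236*0.1 = 0.091624.
Hence the posterior is 0.091624/0.830539 ≈ 0.110.

Pr(genuine card theft | fraud alert, cardholder travelling abroad) ≈ 0.110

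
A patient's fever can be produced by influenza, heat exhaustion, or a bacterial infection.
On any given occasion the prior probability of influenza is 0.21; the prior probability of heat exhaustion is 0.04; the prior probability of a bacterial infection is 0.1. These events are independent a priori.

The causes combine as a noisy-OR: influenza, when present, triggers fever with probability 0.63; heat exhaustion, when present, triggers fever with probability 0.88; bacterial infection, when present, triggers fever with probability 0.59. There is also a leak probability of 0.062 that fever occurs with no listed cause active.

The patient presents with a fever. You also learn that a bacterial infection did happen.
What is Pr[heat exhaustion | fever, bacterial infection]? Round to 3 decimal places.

Pr[heat exhaustion | fever, bacterial infection] ≈ 0.057

Under noisy-OR, P(fever | causes) = 1 − (1−0.062)·∏(1−qᵢ) over the active causes.
Numerator (weight on configurations with heat exhaustion): 0.030142 + 0.008257 = 0.038399
Denominator P(fever | bacterial infection): 0.61542×0.79×0.96 + 0.95385×0.79×0.04 + 0.857705×0.21×0.96 + 0.982925×0.21×0.04 = 0.678047
P(heat exhaustion | fever, bacterial infection) = 0.038399/0.678047 ≈ 0.057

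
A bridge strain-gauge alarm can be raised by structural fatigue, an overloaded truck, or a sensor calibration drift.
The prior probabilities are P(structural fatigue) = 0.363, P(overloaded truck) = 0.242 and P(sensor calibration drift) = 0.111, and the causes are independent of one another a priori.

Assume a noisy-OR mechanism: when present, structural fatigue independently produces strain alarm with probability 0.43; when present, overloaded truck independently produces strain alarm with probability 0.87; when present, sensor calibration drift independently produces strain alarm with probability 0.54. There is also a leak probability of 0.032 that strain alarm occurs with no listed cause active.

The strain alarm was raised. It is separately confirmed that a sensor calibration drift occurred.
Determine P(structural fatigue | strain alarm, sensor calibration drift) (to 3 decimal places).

P(structural fatigue | strain alarm, sensor calibration drift) ≈ 0.413

Under noisy-OR, P(strain alarm | causes) = 1 − (1−0.032)·∏(1−qᵢ) over the active causes.
Sum P(strain alarm|·) weighted by the priors over the 4 (structural fatigue, overloaded truck) configurations:
  P(strain alarm | sensor calibration drift) = 0.55472*0.637*0.758 + 0.942114*0.637*0.242 + 0.74619*0.363*0.758 + 0.967005*0.363*0.242
        = 0.267844 + 0.145231 + 0.205317 + 0.084948 = 0.703340
Keeping only the structural fatigue-present terms gives 0.290265, so
  P(structural fatigue | strain alarm, sensor calibration drift) = 0.290265 / 0.703340 ≈ 0.413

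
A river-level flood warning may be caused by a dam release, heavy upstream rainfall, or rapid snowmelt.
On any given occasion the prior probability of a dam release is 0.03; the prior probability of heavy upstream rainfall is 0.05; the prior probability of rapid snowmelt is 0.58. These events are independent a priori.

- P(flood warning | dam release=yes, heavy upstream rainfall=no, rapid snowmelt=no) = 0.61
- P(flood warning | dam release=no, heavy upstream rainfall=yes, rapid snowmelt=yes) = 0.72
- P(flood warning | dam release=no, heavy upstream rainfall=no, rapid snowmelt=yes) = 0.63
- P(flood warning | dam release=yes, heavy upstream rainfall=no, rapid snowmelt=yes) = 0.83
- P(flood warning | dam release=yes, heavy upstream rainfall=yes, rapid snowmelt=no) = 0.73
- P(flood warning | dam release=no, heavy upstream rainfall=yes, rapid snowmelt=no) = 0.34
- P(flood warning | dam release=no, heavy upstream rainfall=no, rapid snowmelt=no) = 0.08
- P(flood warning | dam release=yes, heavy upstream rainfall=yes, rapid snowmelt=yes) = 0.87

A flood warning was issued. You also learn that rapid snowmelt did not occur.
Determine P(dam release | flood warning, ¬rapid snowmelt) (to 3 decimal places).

Weight on dam release=true, given the evidence: 0.017385 + 0.001095 = 0.018480
The normalizing constant is 0.08*0.97*0.95 + 0.34*0.97*0.05 + 0.61*0.03*0.95 + 0.73*0.03*0.05 = 0.108690
Posterior = 0.018480 / 0.108690 ≈ 0.170

P(dam release | flood warning, ¬rapid snowmelt) ≈ 0.170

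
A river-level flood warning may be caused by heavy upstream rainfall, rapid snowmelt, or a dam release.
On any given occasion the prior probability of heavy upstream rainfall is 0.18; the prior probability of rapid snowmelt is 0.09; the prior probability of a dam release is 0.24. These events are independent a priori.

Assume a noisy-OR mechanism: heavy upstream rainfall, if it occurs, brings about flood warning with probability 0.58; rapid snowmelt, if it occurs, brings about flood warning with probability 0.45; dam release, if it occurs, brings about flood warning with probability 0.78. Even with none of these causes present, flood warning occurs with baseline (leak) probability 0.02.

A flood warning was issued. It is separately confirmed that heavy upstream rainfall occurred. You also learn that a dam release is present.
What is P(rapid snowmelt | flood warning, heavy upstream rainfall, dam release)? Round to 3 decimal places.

P(rapid snowmelt | flood warning, heavy upstream rainfall, dam release) ≈ 0.094

Under noisy-OR, P(flood warning | causes) = 1 − (1−0.02)·∏(1−qᵢ) over the active causes.
P(flood warning | heavy upstream rainfall, dam release) = 0.909448×0.91 + 0.950196×0.09 = 0.827598 + 0.085518 = 0.913116
Of this, 0.085518 comes from 0.950196×0.09 (the rapid snowmelt=true cases).
So P(rapid snowmelt | flood warning, heavy upstream rainfall, dam release) = 0.085518/0.913116 ≈ 0.094.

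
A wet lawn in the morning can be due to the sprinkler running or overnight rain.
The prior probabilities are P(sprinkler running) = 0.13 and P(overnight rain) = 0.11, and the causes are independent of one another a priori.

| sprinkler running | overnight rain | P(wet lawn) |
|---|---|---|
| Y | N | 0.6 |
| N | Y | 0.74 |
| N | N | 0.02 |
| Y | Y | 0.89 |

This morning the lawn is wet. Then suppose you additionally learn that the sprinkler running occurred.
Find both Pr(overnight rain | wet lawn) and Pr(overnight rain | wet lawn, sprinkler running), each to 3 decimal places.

By total probability over the 4 (sprinkler running, overnight rain) configurations:
  P(wet lawn) = 0.02·0.87·0.89 + 0.74·0.87·0.11 + 0.6·0.13·0.89 + 0.89·0.13·0.11
        = 0.015486 + 0.070818 + 0.069420 + 0.012727 = 0.168451
Configurations with overnight rain contribute 0.083545, so
  P(overnight rain | wet lawn) = 0.083545 / 0.168451 ≈ 0.496

Now condition on the additional information:
P(wet lawn | sprinkler running) = 0.6·0.89 + 0.89·0.11 = 0.534000 + 0.097900 = 0.631900
Of this, 0.097900 comes from 0.89·0.11 (the overnight rain=true cases).
Hence the posterior is 0.097900/0.631900 ≈ 0.155.

Pr(overnight rain | wet lawn) ≈ 0.496; Pr(overnight rain | wet lawn, sprinkler running) ≈ 0.155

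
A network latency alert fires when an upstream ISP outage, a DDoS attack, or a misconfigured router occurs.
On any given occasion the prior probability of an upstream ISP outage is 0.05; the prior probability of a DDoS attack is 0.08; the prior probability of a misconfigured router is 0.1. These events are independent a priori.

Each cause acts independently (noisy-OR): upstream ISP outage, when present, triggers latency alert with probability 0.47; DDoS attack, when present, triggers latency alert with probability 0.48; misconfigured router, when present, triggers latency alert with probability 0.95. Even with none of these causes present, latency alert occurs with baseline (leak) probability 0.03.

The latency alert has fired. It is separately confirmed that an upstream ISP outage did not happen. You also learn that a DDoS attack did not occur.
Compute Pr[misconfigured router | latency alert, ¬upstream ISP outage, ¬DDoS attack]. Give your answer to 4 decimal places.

Under noisy-OR, P(latency alert | causes) = 1 − (1−0.03)·∏(1−qᵢ) over the active causes.
Sum P(latency alert|·) weighted by the priors over both values of misconfigured router:
  P(latency alert | ¬upstream ISP outage, ¬DDoS attack) = 0.03*0.9 + 0.9515*0.1
        = 0.027000 + 0.095150 = 0.122150
Configurations with misconfigured router contribute 0.095150, so
  P(misconfigured router | latency alert, ¬upstream ISP outage, ¬DDoS attack) = 0.095150 / 0.122150 ≈ 0.7790

Pr[misconfigured router | latency alert, ¬upstream ISP outage, ¬DDoS attack] ≈ 0.7790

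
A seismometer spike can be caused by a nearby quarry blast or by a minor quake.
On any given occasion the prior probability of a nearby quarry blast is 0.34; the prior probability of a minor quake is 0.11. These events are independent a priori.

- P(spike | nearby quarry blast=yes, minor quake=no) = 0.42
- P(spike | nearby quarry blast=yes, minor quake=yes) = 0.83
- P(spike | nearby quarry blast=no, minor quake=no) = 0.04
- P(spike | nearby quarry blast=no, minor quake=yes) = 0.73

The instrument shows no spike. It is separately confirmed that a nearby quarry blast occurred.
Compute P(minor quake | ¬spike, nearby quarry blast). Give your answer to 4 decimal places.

P(minor quake | ¬spike, nearby quarry blast) ≈ 0.0350

P(¬spike | nearby quarry blast) = 0.58·0.89 + 0.17·0.11 = 0.516200 + 0.018700 = 0.534900
The minor quake-present share is 0.17·0.11 = 0.018700.
Hence the posterior is 0.018700/0.534900 ≈ 0.0350.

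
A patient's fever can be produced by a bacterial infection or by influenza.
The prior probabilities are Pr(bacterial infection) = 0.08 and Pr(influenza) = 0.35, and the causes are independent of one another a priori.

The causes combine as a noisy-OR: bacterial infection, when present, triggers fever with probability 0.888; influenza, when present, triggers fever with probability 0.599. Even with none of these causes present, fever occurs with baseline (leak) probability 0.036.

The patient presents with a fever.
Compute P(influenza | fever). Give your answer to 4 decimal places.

Under noisy-OR, P(fever | causes) = 1 − (1−0.036)·∏(1−qᵢ) over the active causes.
Weight on influenza=true, given the evidence: 0.197526 + 0.026788 = 0.224314
Denominator P(fever): 0.036·0.92·0.65 + 0.613436·0.92·0.35 + 0.892032·0.08·0.65 + 0.956705·0.08·0.35 = 0.292228
Posterior = 0.224314 / 0.292228 ≈ 0.7676

P(influenza | fever) ≈ 0.7676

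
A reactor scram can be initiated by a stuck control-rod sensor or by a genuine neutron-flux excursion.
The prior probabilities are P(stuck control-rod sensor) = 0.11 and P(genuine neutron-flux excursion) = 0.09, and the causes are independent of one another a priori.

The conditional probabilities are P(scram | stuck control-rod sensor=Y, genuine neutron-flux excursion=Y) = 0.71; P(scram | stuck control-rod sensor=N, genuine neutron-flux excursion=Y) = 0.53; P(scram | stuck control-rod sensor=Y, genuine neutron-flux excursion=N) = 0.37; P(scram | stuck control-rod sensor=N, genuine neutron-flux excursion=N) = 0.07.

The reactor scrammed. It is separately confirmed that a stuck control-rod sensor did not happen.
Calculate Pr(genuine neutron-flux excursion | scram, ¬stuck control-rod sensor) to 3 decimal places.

Sum P(scram|·) weighted by the priors over both values of genuine neutron-flux excursion:
  P(scram | ¬stuck control-rod sensor) = 0.07·0.91 + 0.53·0.09
        = 0.063700 + 0.047700 = 0.111400
The terms with genuine neutron-flux excursion present sum to 0.047700, so
  P(genuine neutron-flux excursion | scram, ¬stuck control-rod sensor) = 0.047700 / 0.111400 ≈ 0.428

Pr(genuine neutron-flux excursion | scram, ¬stuck control-rod sensor) ≈ 0.428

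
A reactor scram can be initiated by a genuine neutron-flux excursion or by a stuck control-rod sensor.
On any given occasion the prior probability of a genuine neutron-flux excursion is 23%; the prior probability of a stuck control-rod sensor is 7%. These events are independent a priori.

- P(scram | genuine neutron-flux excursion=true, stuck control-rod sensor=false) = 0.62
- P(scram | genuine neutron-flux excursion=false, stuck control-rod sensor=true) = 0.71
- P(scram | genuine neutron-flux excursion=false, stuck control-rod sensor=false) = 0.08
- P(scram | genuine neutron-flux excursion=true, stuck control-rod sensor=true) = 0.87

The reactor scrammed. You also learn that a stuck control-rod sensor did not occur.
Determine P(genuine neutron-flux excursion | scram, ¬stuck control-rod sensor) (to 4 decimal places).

P(genuine neutron-flux excursion | scram, ¬stuck control-rod sensor) ≈ 0.6983

Sum P(scram|·) weighted by the priors over both values of genuine neutron-flux excursion:
  P(scram | ¬stuck control-rod sensor) = 0.08·0.77 + 0.62·0.23
        = 0.061600 + 0.142600 = 0.204200
Keeping only the genuine neutron-flux excursion-present terms gives 0.142600, so
  P(genuine neutron-flux excursion | scram, ¬stuck control-rod sensor) = 0.142600 / 0.204200 ≈ 0.6983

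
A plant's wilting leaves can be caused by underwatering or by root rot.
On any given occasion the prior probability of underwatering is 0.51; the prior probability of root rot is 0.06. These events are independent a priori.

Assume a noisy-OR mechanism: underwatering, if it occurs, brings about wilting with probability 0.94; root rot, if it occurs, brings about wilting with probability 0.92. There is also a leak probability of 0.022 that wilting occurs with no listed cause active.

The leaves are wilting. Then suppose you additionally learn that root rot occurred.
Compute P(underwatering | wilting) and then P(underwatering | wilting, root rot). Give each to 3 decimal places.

P(underwatering | wilting) ≈ 0.928; P(underwatering | wilting, root rot) ≈ 0.529

Under noisy-OR, P(wilting | causes) = 1 − (1−0.022)·∏(1−qᵢ) over the active causes.
Numerator (weight on configurations with underwatering): 0.451269 + 0.030456 = 0.481725
The normalizing constant is 0.022×0.49×0.94 + 0.92176×0.49×0.06 + 0.94132×0.51×0.94 + 0.995306×0.51×0.06 = 0.518958
Posterior = 0.481725 / 0.518958 ≈ 0.928

With the extra evidence:
For the numerator, keep only underwatering=true terms: 0.995306×0.51 = 0.507606
Denominator P(wilting | root rot): 0.92176×0.49 + 0.995306×0.51 = 0.959268
Posterior = 0.507606 / 0.959268 ≈ 0.529
This is intercausal reasoning (explaining away): once root rot accounts for the wilting, underwatering becomes less likely.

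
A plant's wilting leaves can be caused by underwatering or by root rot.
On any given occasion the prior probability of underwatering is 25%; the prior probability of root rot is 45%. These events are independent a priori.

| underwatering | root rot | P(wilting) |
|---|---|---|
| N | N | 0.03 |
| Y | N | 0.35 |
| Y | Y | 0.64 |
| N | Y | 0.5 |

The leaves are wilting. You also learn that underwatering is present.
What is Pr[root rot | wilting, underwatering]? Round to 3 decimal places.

P(wilting | underwatering) = 0.35*0.55 + 0.64*0.45 = 0.192500 + 0.288000 = 0.480500
Restricting to configurations with root rot present: 0.64*0.45 = 0.288000.
So P(root rot | wilting, underwatering) = 0.288000/0.480500 ≈ 0.599.

Pr[root rot | wilting, underwatering] ≈ 0.599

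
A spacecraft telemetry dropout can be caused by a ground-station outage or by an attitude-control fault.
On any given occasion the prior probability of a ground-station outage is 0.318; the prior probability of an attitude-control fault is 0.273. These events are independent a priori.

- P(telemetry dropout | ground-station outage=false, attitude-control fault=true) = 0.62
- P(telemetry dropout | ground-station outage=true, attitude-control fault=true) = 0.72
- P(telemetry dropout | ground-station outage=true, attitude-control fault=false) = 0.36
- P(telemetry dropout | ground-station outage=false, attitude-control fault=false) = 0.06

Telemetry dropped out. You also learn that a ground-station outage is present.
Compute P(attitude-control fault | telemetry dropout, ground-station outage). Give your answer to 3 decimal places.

P(attitude-control fault | telemetry dropout, ground-station outage) ≈ 0.429

P(telemetry dropout | ground-station outage) = 0.36·0.727 + 0.72·0.273 = 0.261720 + 0.196560 = 0.458280
Restricting to configurations with attitude-control fault present: 0.72·0.273 = 0.196560.
P(attitude-control fault | telemetry dropout, ground-station outage) = 0.196560 / 0.458280 ≈ 0.429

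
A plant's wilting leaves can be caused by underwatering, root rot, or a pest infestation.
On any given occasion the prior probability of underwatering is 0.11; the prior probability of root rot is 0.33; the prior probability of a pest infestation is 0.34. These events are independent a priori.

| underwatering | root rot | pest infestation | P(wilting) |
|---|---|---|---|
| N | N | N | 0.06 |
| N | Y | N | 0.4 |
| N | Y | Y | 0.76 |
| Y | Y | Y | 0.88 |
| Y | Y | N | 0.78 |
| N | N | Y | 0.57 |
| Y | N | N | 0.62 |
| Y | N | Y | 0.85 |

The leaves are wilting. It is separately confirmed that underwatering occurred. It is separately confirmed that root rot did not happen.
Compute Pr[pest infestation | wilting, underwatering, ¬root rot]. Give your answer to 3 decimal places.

Weight on pest infestation=true, given the evidence: 0.85·0.34 = 0.289000
Normalizer over all consistent configurations: 0.62·0.66 + 0.85·0.34 = 0.698200
P(pest infestation | wilting, underwatering, ¬root rot) = 0.289000/0.698200 ≈ 0.414

Pr[pest infestation | wilting, underwatering, ¬root rot] ≈ 0.414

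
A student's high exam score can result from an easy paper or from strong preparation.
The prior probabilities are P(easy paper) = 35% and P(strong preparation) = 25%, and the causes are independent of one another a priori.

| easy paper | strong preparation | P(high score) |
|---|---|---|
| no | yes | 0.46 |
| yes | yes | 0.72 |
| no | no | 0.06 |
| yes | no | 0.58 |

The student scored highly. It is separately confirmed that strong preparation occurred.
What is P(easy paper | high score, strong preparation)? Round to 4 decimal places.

P(high score | strong preparation) = 0.46·0.65 + 0.72·0.35 = 0.299000 + 0.252000 = 0.551000
Restricting to configurations with easy paper present: 0.72·0.35 = 0.252000.
P(easy paper | high score, strong preparation) = 0.252000 / 0.551000 ≈ 0.4574

P(easy paper | high score, strong preparation) ≈ 0.4574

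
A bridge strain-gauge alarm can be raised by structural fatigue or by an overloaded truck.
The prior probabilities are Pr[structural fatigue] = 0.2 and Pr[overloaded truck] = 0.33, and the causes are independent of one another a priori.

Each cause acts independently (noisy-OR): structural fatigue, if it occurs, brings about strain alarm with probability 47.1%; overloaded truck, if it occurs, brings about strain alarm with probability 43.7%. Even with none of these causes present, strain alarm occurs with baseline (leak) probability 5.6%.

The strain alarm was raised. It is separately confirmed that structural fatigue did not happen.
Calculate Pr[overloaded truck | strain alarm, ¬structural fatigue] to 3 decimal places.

Under noisy-OR, P(strain alarm | causes) = 1 − (1−0.056)·∏(1−qᵢ) over the active causes.
Sum P(strain alarm|·) weighted by the priors over both values of overloaded truck:
  P(strain alarm | ¬structural fatigue) = 0.056·0.67 + 0.468528·0.33
        = 0.037520 + 0.154614 = 0.192134
The terms with overloaded truck present sum to 0.154614, so
  P(overloaded truck | strain alarm, ¬structural fatigue) = 0.154614 / 0.192134 ≈ 0.805

Pr[overloaded truck | strain alarm, ¬structural fatigue] ≈ 0.805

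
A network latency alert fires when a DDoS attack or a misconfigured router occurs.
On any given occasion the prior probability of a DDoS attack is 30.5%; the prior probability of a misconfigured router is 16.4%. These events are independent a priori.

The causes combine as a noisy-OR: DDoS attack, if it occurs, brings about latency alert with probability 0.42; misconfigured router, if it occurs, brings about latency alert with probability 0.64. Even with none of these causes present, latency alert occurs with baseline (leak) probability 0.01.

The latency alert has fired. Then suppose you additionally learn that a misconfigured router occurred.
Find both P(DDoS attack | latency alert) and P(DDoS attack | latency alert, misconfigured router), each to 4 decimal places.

P(DDoS attack | latency alert) ≈ 0.6519; P(DDoS attack | latency alert, misconfigured router) ≈ 0.3510

Under noisy-OR, P(latency alert | causes) = 1 − (1−0.01)·∏(1−qᵢ) over the active causes.
Sum P(latency alert|·) weighted by the priors over the 4 (DDoS attack, misconfigured router) configurations:
  P(latency alert) = 0.01×0.695×0.836 + 0.6436×0.695×0.164 + 0.4258×0.305×0.836 + 0.793288×0.305×0.164
        = 0.005810 + 0.073358 + 0.108570 + 0.039680 = 0.227418
Keeping only the DDoS attack-present terms gives 0.148250, so
  P(DDoS attack | latency alert) = 0.148250 / 0.227418 ≈ 0.6519

With the extra evidence:
By total probability over both values of DDoS attack:
  P(latency alert | misconfigured router) = 0.6436×0.695 + 0.793288×0.305
        = 0.447302 + 0.241953 = 0.689255
The terms with DDoS attack present sum to 0.241953, so
  P(DDoS attack | latency alert, misconfigured router) = 0.241953 / 0.689255 ≈ 0.3510
— misconfigured router explains away the evidence for DDoS attack.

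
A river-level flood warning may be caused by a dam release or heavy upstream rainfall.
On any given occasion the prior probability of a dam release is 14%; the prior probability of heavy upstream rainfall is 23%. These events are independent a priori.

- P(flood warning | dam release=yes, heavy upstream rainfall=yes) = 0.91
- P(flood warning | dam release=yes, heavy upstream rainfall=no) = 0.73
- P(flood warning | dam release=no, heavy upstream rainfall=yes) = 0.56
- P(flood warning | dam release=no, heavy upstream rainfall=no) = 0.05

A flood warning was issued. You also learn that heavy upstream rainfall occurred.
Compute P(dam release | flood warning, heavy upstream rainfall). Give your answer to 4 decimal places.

P(dam release | flood warning, heavy upstream rainfall) ≈ 0.2092

Weight on dam release=true, given the evidence: 0.91×0.14 = 0.127400
Denominator P(flood warning | heavy upstream rainfall): 0.56×0.86 + 0.91×0.14 = 0.609000
P(dam release | flood warning, heavy upstream rainfall) = 0.127400/0.609000 ≈ 0.2092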